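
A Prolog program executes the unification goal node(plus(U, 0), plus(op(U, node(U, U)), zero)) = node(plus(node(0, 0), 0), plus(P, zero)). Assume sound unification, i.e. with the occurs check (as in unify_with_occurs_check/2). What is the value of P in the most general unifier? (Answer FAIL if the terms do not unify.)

Decompose node/2: plus(U, 0) = plus(node(0, 0), 0),  plus(op(U, node(U, U)), zero) = plus(P, zero).
Decompose plus/2: U = node(0, 0),  0 = 0.
Bind U := node(0, 0); substituting into the one remaining equation that mentions U gives: plus(op(node(0, 0), node(node(0, 0), node(0, 0))), zero) = plus(P, zero).
Delete trivial equation 0 = 0.
Decompose plus/2: op(node(0, 0), node(node(0, 0), node(0, 0))) = P,  zero = zero.
Bind P := op(node(0, 0), node(node(0, 0), node(0, 0))); no other remaining equation mentions P.
Delete trivial equation zero = zero.
MGU = { U ↦ node(0, 0), P ↦ op(node(0, 0), node(node(0, 0), node(0, 0))) }, so P ↦ op(node(0, 0), node(node(0, 0), node(0, 0))).

op(node(0, 0), node(node(0, 0), node(0, 0)))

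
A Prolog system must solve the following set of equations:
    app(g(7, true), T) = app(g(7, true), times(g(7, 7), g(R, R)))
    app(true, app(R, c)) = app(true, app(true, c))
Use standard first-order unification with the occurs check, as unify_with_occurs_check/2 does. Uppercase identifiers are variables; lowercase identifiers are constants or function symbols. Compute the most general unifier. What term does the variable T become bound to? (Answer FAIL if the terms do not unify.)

times(g(7, 7), g(true, true))

Decompose app/2: g(7, true) = g(7, true),  T = times(g(7, 7), g(R, R)).
Delete trivial equation g(7, true) = g(7, true).
Bind T := times(g(7, 7), g(R, R)); no other remaining equation mentions T.
Decompose app/2: true = true,  app(R, c) = app(true, c).
Delete trivial equation true = true.
Decompose app/2: R = true,  c = c.
Bind R := true; no other remaining equation mentions R. Substituting into the earlier binding gives T := times(g(7, 7), g(true, true)).
Delete trivial equation c = c.
MGU = { T ↦ times(g(7, 7), g(true, true)), R ↦ true }, so T ↦ times(g(7, 7), g(true, true)).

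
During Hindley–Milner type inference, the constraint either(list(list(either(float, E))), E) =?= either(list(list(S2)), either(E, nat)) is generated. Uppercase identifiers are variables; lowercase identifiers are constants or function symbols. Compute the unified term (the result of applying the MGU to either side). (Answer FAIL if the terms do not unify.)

Decompose either/2: list(list(either(float, E))) =?= list(list(S2)),  E =?= either(E, nat).
Decompose list/1: list(either(float, E)) =?= list(S2).
Decompose list/1: either(float, E) =?= S2.
Bind S2 := either(float, E); no other remaining equation mentions S2.
Occurs check fails: E occurs in either(E, nat); the equation E =?= either(E, nat) has no finite solution.

FAIL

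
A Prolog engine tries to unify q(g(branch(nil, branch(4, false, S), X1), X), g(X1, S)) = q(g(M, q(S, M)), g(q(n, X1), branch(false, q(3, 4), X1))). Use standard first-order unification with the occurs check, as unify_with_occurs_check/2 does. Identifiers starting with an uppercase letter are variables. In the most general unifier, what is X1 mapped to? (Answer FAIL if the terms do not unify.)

FAIL

Decompose q/2: g(branch(nil, branch(4, false, S), X1), X) = g(M, q(S, M)),  g(X1, S) = g(q(n, X1), branch(false, q(3, 4), X1)).
Decompose g/2: branch(nil, branch(4, false, S), X1) = M,  X = q(S, M).
Bind M := branch(nil, branch(4, false, S), X1); substituting into the one remaining equation that mentions M gives: X = q(S, branch(nil, branch(4, false, S), X1)).
Bind X := q(S, branch(nil, branch(4, false, S), X1)); no other remaining equation mentions X.
Decompose g/2: X1 = q(n, X1),  S = branch(false, q(3, 4), X1).
Occurs check fails: X1 occurs in q(n, X1); the equation X1 = q(n, X1) has no finite solution.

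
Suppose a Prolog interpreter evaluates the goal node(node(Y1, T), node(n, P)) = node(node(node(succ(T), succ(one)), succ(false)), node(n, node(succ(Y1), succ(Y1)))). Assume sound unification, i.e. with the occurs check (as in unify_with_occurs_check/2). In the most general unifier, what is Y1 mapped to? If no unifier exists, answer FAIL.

node(succ(succ(false)), succ(one))

Decompose node/2: node(Y1, T) = node(node(succ(T), succ(one)), succ(false)),  node(n, P) = node(n, node(succ(Y1), succ(Y1))).
Decompose node/2: Y1 = node(succ(T), succ(one)),  T = succ(false).
Bind Y1 := node(succ(T), succ(one)); substituting into the one remaining equation that mentions Y1 gives: node(n, P) = node(n, node(succ(node(succ(T), succ(one))), succ(node(succ(T), succ(one))))).
Bind T := succ(false); substituting into the remaining equation gives: node(n, P) = node(n, node(succ(node(succ(succ(false)), succ(one))), succ(node(succ(succ(false)), succ(one))))). Substituting into the earlier binding gives Y1 := node(succ(succ(false)), succ(one)).
Decompose node/2: n = n,  P = node(succ(node(succ(succ(false)), succ(one))), succ(node(succ(succ(false)), succ(one)))).
Delete trivial equation n = n.
Bind P := node(succ(node(succ(succ(false)), succ(one))), succ(node(succ(succ(false)), succ(one)))).
MGU = { Y1 ↦ node(succ(succ(false)), succ(one)), T ↦ succ(false), P ↦ node(succ(node(succ(succ(false)), succ(one))), succ(node(succ(succ(false)), succ(one)))) }, so Y1 ↦ node(succ(succ(false)), succ(one)).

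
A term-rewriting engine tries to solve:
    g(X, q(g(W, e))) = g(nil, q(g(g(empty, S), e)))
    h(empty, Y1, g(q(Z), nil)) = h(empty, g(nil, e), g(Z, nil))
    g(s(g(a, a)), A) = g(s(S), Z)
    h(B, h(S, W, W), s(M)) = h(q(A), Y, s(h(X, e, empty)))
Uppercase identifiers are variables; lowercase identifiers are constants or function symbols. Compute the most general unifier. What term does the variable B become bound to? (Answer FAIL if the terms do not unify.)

FAIL

Decompose g/2: X = nil,  q(g(W, e)) = q(g(g(empty, S), e)).
Bind X := nil; substituting into the one remaining equation that mentions X gives: h(B, h(S, W, W), s(M)) = h(q(A), Y, s(h(nil, e, empty))).
Decompose q/1: g(W, e) = g(g(empty, S), e).
Decompose g/2: W = g(empty, S),  e = e.
Bind W := g(empty, S); substituting into the one remaining equation that mentions W gives: h(B, h(S, g(empty, S), g(empty, S)), s(M)) = h(q(A), Y, s(h(nil, e, empty))).
Delete trivial equation e = e.
Decompose h/3: empty = empty,  Y1 = g(nil, e),  g(q(Z), nil) = g(Z, nil).
Delete trivial equation empty = empty.
Bind Y1 := g(nil, e); no other remaining equation mentions Y1.
Decompose g/2: q(Z) = Z,  nil = nil.
Occurs check fails: Z occurs in q(Z); the equation Z = q(Z) has no finite solution.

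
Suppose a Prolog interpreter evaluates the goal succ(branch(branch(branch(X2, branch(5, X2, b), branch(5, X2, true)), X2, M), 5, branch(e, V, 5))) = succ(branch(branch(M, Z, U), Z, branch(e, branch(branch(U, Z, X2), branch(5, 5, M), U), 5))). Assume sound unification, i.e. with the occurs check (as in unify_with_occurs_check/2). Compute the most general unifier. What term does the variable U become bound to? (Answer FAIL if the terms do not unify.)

branch(5, branch(5, 5, b), branch(5, 5, true))

Decompose succ/1: branch(branch(branch(X2, branch(5, X2, b), branch(5, X2, true)), X2, M), 5, branch(e, V, 5)) = branch(branch(M, Z, U), Z, branch(e, branch(branch(U, Z, X2), branch(5, 5, M), U), 5)).
Decompose branch/3: branch(branch(X2, branch(5, X2, b), branch(5, X2, true)), X2, M) = branch(M, Z, U),  5 = Z,  branch(e, V, 5) = branch(e, branch(branch(U, Z, X2), branch(5, 5, M), U), 5).
Decompose branch/3: branch(X2, branch(5, X2, b), branch(5, X2, true)) = M,  X2 = Z,  M = U.
Bind M := branch(X2, branch(5, X2, b), branch(5, X2, true)); substituting into the 2 remaining equations that mention M gives: branch(X2, branch(5, X2, b), branch(5, X2, true)) = U,  branch(e, V, 5) = branch(e, branch(branch(U, Z, X2), branch(5, 5, branch(X2, branch(5, X2, b), branch(5, X2, true))), U), 5).
Bind X2 := Z; substituting into the 2 remaining equations that mention X2 gives: branch(Z, branch(5, Z, b), branch(5, Z, true)) = U,  branch(e, V, 5) = branch(e, branch(branch(U, Z, Z), branch(5, 5, branch(Z, branch(5, Z, b), branch(5, Z, true))), U), 5). Substituting into the earlier binding gives M := branch(Z, branch(5, Z, b), branch(5, Z, true)).
Bind U := branch(Z, branch(5, Z, b), branch(5, Z, true)); substituting into the one remaining equation that mentions U gives: branch(e, V, 5) = branch(e, branch(branch(branch(Z, branch(5, Z, b), branch(5, Z, true)), Z, Z), branch(5, 5, branch(Z, branch(5, Z, b), branch(5, Z, true))), branch(Z, branch(5, Z, b), branch(5, Z, true))), 5).
Bind Z := 5; substituting into the remaining equation gives: branch(e, V, 5) = branch(e, branch(branch(branch(5, branch(5, 5, b), branch(5, 5, true)), 5, 5), branch(5, 5, branch(5, branch(5, 5, b), branch(5, 5, true))), branch(5, branch(5, 5, b), branch(5, 5, true))), 5). Substituting into the earlier bindings gives M := branch(5, branch(5, 5, b), branch(5, 5, true)), X2 := 5, U := branch(5, branch(5, 5, b), branch(5, 5, true)).
Decompose branch/3: e = e,  V = branch(branch(branch(5, branch(5, 5, b), branch(5, 5, true)), 5, 5), branch(5, 5, branch(5, branch(5, 5, b), branch(5, 5, true))), branch(5, branch(5, 5, b), branch(5, 5, true))),  5 = 5.
Delete trivial equation e = e.
Bind V := branch(branch(branch(5, branch(5, 5, b), branch(5, 5, true)), 5, 5), branch(5, 5, branch(5, branch(5, 5, b), branch(5, 5, true))), branch(5, branch(5, 5, b), branch(5, 5, true))); no other remaining equation mentions V.
Delete trivial equation 5 = 5.
MGU = { M ↦ branch(5, branch(5, 5, b), branch(5, 5, true)), X2 ↦ 5, U ↦ branch(5, branch(5, 5, b), branch(5, 5, true)), Z ↦ 5, V ↦ branch(branch(branch(5, branch(5, 5, b), branch(5, 5, true)), 5, 5), branch(5, 5, branch(5, branch(5, 5, b), branch(5, 5, true))), branch(5, branch(5, 5, b), branch(5, 5, true))) }, so U ↦ branch(5, branch(5, 5, b), branch(5, 5, true)).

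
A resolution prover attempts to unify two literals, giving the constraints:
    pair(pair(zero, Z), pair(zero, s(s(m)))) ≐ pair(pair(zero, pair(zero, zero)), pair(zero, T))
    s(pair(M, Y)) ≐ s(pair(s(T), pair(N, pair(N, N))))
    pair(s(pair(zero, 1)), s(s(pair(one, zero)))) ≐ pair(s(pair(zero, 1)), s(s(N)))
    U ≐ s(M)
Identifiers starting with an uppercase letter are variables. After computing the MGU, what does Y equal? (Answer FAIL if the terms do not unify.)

pair(pair(one, zero), pair(pair(one, zero), pair(one, zero)))

Decompose pair/2: pair(zero, Z) ≐ pair(zero, pair(zero, zero)),  pair(zero, s(s(m))) ≐ pair(zero, T).
Decompose pair/2: zero ≐ zero,  Z ≐ pair(zero, zero).
Delete trivial equation zero ≐ zero.
Bind Z := pair(zero, zero); no other remaining equation mentions Z.
Decompose pair/2: zero ≐ zero,  s(s(m)) ≐ T.
Delete trivial equation zero ≐ zero.
Bind T := s(s(m)); substituting into the one remaining equation that mentions T gives: s(pair(M, Y)) ≐ s(pair(s(s(s(m))), pair(N, pair(N, N)))).
Decompose s/1: pair(M, Y) ≐ pair(s(s(s(m))), pair(N, pair(N, N))).
Decompose pair/2: M ≐ s(s(s(m))),  Y ≐ pair(N, pair(N, N)).
Bind M := s(s(s(m))); substituting into the one remaining equation that mentions M gives: U ≐ s(s(s(s(m)))).
Bind Y := pair(N, pair(N, N)); no other remaining equation mentions Y.
Decompose pair/2: s(pair(zero, 1)) ≐ s(pair(zero, 1)),  s(s(pair(one, zero))) ≐ s(s(N)).
Delete trivial equation s(pair(zero, 1)) ≐ s(pair(zero, 1)).
Decompose s/1: s(pair(one, zero)) ≐ s(N).
Decompose s/1: pair(one, zero) ≐ N.
Bind N := pair(one, zero); no other remaining equation mentions N. Substituting into the earlier binding gives Y := pair(pair(one, zero), pair(pair(one, zero), pair(one, zero))).
Bind U := s(s(s(s(m)))).
MGU = { Z := pair(zero, zero), T := s(s(m)), M := s(s(s(m))), Y := pair(pair(one, zero), pair(pair(one, zero), pair(one, zero))), N := pair(one, zero), U := s(s(s(s(m)))) }, so Y := pair(pair(one, zero), pair(pair(one, zero), pair(one, zero))).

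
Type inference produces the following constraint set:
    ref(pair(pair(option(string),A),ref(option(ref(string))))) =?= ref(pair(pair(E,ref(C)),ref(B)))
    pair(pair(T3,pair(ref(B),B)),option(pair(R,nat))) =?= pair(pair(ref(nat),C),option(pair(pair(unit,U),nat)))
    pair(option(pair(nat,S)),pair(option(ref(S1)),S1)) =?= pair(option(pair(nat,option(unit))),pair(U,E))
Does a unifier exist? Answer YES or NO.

Decompose ref/1: pair(pair(option(string),A),ref(option(ref(string)))) =?= pair(pair(E,ref(C)),ref(B)).
Decompose pair/2: pair(option(string),A) =?= pair(E,ref(C)),  ref(option(ref(string))) =?= ref(B).
Decompose pair/2: option(string) =?= E,  A =?= ref(C).
Bind E := option(string); substituting into the one remaining equation that mentions E gives: pair(option(pair(nat,S)),pair(option(ref(S1)),S1)) =?= pair(option(pair(nat,option(unit))),pair(U,option(string))).
Bind A := ref(C); no other remaining equation mentions A.
Decompose ref/1: option(ref(string)) =?= B.
Bind B := option(ref(string)); substituting into the one remaining equation that mentions B gives: pair(pair(T3,pair(ref(option(ref(string))),option(ref(string)))),option(pair(R,nat))) =?= pair(pair(ref(nat),C),option(pair(pair(unit,U),nat))).
Decompose pair/2: pair(T3,pair(ref(option(ref(string))),option(ref(string)))) =?= pair(ref(nat),C),  option(pair(R,nat)) =?= option(pair(pair(unit,U),nat)).
Decompose pair/2: T3 =?= ref(nat),  pair(ref(option(ref(string))),option(ref(string))) =?= C.
Bind T3 := ref(nat); no other remaining equation mentions T3.
Bind C := pair(ref(option(ref(string))),option(ref(string))); no other remaining equation mentions C. Substituting into the earlier binding gives A := ref(pair(ref(option(ref(string))),option(ref(string)))).
Decompose option/1: pair(R,nat) =?= pair(pair(unit,U),nat).
Decompose pair/2: R =?= pair(unit,U),  nat =?= nat.
Bind R := pair(unit,U); no other remaining equation mentions R.
Delete trivial equation nat =?= nat.
Decompose pair/2: option(pair(nat,S)) =?= option(pair(nat,option(unit))),  pair(option(ref(S1)),S1) =?= pair(U,option(string)).
Decompose option/1: pair(nat,S) =?= pair(nat,option(unit)).
Decompose pair/2: nat =?= nat,  S =?= option(unit).
Delete trivial equation nat =?= nat.
Bind S := option(unit); no other remaining equation mentions S.
Decompose pair/2: option(ref(S1)) =?= U,  S1 =?= option(string).
Bind U := option(ref(S1)); no other remaining equation mentions U. Substituting into the earlier binding gives R := pair(unit,option(ref(S1))).
Bind S1 := option(string). Substituting into the earlier bindings gives R := pair(unit,option(ref(option(string)))), U := option(ref(option(string))).
No equations remain and no clash or occurs-check failure arose, so a unifier exists.

YES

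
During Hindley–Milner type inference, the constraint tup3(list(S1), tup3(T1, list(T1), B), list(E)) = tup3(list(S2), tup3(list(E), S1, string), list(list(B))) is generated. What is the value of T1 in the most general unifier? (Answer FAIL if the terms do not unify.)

list(list(string))

Decompose tup3/3: list(S1) = list(S2),  tup3(T1, list(T1), B) = tup3(list(E), S1, string),  list(E) = list(list(B)).
Decompose list/1: S1 = S2.
Bind S1 := S2; substituting into the one remaining equation that mentions S1 gives: tup3(T1, list(T1), B) = tup3(list(E), S2, string).
Decompose tup3/3: T1 = list(E),  list(T1) = S2,  B = string.
Bind T1 := list(E); substituting into the one remaining equation that mentions T1 gives: list(list(E)) = S2.
Bind S2 := list(list(E)); no other remaining equation mentions S2. Substituting into the earlier binding gives S1 := list(list(E)).
Bind B := string; substituting into the remaining equation gives: list(E) = list(list(string)).
Decompose list/1: E = list(string).
Bind E := list(string). Substituting into the earlier bindings gives S1 := list(list(list(string))), T1 := list(list(string)), S2 := list(list(list(string))).
MGU = { S1 := list(list(list(string))), T1 := list(list(string)), S2 := list(list(list(string))), B := string, E := list(string) }, so T1 := list(list(string)).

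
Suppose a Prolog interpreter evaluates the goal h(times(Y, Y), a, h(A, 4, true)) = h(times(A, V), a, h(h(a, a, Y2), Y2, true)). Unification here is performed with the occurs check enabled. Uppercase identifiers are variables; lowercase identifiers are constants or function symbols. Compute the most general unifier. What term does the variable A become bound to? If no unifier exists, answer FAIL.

Decompose h/3: times(Y, Y) = times(A, V),  a = a,  h(A, 4, true) = h(h(a, a, Y2), Y2, true).
Decompose times/2: Y = A,  Y = V.
Bind Y := A; substituting into the one remaining equation that mentions Y gives: A = V.
Bind A := V; substituting into the one remaining equation that mentions A gives: h(V, 4, true) = h(h(a, a, Y2), Y2, true). Substituting into the earlier binding gives Y := V.
Delete trivial equation a = a.
Decompose h/3: V = h(a, a, Y2),  4 = Y2,  true = true.
Bind V := h(a, a, Y2); no other remaining equation mentions V. Substituting into the earlier bindings gives Y := h(a, a, Y2), A := h(a, a, Y2).
Bind Y2 := 4; no other remaining equation mentions Y2. Substituting into the earlier bindings gives Y := h(a, a, 4), A := h(a, a, 4), V := h(a, a, 4).
Delete trivial equation true = true.
MGU = { Y ↦ h(a, a, 4), A ↦ h(a, a, 4), V ↦ h(a, a, 4), Y2 ↦ 4 }, so A ↦ h(a, a, 4).

h(a, a, 4)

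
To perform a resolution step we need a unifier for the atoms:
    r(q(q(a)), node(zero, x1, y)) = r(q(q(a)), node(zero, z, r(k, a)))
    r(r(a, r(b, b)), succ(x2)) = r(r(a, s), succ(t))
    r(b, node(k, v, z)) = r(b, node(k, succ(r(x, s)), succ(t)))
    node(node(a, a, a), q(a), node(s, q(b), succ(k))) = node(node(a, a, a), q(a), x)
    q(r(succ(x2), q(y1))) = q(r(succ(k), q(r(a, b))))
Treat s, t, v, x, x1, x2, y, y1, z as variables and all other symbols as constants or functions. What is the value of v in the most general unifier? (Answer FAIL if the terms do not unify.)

Decompose r/2: q(q(a)) = q(q(a)),  node(zero, x1, y) = node(zero, z, r(k, a)).
Delete trivial equation q(q(a)) = q(q(a)).
Decompose node/3: zero = zero,  x1 = z,  y = r(k, a).
Delete trivial equation zero = zero.
Bind x1 := z; no other remaining equation mentions x1.
Bind y := r(k, a); no other remaining equation mentions y.
Decompose r/2: r(a, r(b, b)) = r(a, s),  succ(x2) = succ(t).
Decompose r/2: a = a,  r(b, b) = s.
Delete trivial equation a = a.
Bind s := r(b, b); substituting into the 2 remaining equations that mention s gives: r(b, node(k, v, z)) = r(b, node(k, succ(r(x, r(b, b))), succ(t))),  node(node(a, a, a), q(a), node(r(b, b), q(b), succ(k))) = node(node(a, a, a), q(a), x).
Decompose succ/1: x2 = t.
Bind x2 := t; substituting into the one remaining equation that mentions x2 gives: q(r(succ(t), q(y1))) = q(r(succ(k), q(r(a, b)))).
Decompose r/2: b = b,  node(k, v, z) = node(k, succ(r(x, r(b, b))), succ(t)).
Delete trivial equation b = b.
Decompose node/3: k = k,  v = succ(r(x, r(b, b))),  z = succ(t).
Delete trivial equation k = k.
Bind v := succ(r(x, r(b, b))); no other remaining equation mentions v.
Bind z := succ(t); no other remaining equation mentions z. Substituting into the earlier binding gives x1 := succ(t).
Decompose node/3: node(a, a, a) = node(a, a, a),  q(a) = q(a),  node(r(b, b), q(b), succ(k)) = x.
Delete trivial equation node(a, a, a) = node(a, a, a).
Delete trivial equation q(a) = q(a).
Bind x := node(r(b, b), q(b), succ(k)); no other remaining equation mentions x. Substituting into the earlier binding gives v := succ(r(node(r(b, b), q(b), succ(k)), r(b, b))).
Decompose q/1: r(succ(t), q(y1)) = r(succ(k), q(r(a, b))).
Decompose r/2: succ(t) = succ(k),  q(y1) = q(r(a, b)).
Decompose succ/1: t = k.
Bind t := k; no other remaining equation mentions t. Substituting into the earlier bindings gives x1 := succ(k), x2 := k, z := succ(k).
Decompose q/1: y1 = r(a, b).
Bind y1 := r(a, b).
MGU = { x1 -> succ(k), y -> r(k, a), s -> r(b, b), x2 -> k, v -> succ(r(node(r(b, b), q(b), succ(k)), r(b, b))), z -> succ(k), x -> node(r(b, b), q(b), succ(k)), t -> k, y1 -> r(a, b) }, so v -> succ(r(node(r(b, b), q(b), succ(k)), r(b, b))).

succ(r(node(r(b, b), q(b), succ(k)), r(b, b)))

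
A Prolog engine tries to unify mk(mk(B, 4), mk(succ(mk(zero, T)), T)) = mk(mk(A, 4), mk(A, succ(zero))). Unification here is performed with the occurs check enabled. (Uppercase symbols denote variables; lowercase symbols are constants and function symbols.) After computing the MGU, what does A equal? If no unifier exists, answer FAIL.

succ(mk(zero, succ(zero)))

Decompose mk/2: mk(B, 4) = mk(A, 4),  mk(succ(mk(zero, T)), T) = mk(A, succ(zero)).
Decompose mk/2: B = A,  4 = 4.
Bind B := A; no other remaining equation mentions B.
Delete trivial equation 4 = 4.
Decompose mk/2: succ(mk(zero, T)) = A,  T = succ(zero).
Bind A := succ(mk(zero, T)); no other remaining equation mentions A. Substituting into the earlier binding gives B := succ(mk(zero, T)).
Bind T := succ(zero). Substituting into the earlier bindings gives B := succ(mk(zero, succ(zero))), A := succ(mk(zero, succ(zero))).
MGU = { B ↦ succ(mk(zero, succ(zero))), A ↦ succ(mk(zero, succ(zero))), T ↦ succ(zero) }, so A ↦ succ(mk(zero, succ(zero))).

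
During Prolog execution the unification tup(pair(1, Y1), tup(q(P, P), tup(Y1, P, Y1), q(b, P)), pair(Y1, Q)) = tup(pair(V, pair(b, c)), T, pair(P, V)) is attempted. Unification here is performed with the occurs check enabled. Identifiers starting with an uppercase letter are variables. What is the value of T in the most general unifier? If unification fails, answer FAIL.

Decompose tup/3: pair(1, Y1) = pair(V, pair(b, c)),  tup(q(P, P), tup(Y1, P, Y1), q(b, P)) = T,  pair(Y1, Q) = pair(P, V).
Decompose pair/2: 1 = V,  Y1 = pair(b, c).
Bind V := 1; substituting into the one remaining equation that mentions V gives: pair(Y1, Q) = pair(P, 1).
Bind Y1 := pair(b, c); substituting into the remaining equations gives: tup(q(P, P), tup(pair(b, c), P, pair(b, c)), q(b, P)) = T,  pair(pair(b, c), Q) = pair(P, 1).
Bind T := tup(q(P, P), tup(pair(b, c), P, pair(b, c)), q(b, P)); no other remaining equation mentions T.
Decompose pair/2: pair(b, c) = P,  Q = 1.
Bind P := pair(b, c); no other remaining equation mentions P. Substituting into the earlier binding gives T := tup(q(pair(b, c), pair(b, c)), tup(pair(b, c), pair(b, c), pair(b, c)), q(b, pair(b, c))).
Bind Q := 1.
MGU = { V ↦ 1, Y1 ↦ pair(b, c), T ↦ tup(q(pair(b, c), pair(b, c)), tup(pair(b, c), pair(b, c), pair(b, c)), q(b, pair(b, c))), P ↦ pair(b, c), Q ↦ 1 }, so T ↦ tup(q(pair(b, c), pair(b, c)), tup(pair(b, c), pair(b, c), pair(b, c)), q(b, pair(b, c))).

tup(q(pair(b, c), pair(b, c)), tup(pair(b, c), pair(b, c), pair(b, c)), q(b, pair(b, c)))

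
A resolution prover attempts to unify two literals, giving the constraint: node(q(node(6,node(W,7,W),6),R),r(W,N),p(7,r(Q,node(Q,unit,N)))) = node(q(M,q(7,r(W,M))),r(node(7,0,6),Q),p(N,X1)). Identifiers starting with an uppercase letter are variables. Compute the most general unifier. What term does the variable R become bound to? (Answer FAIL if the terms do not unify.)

q(7,r(node(7,0,6),node(6,node(node(7,0,6),7,node(7,0,6)),6)))

Decompose node/3: q(node(6,node(W,7,W),6),R) = q(M,q(7,r(W,M))),  r(W,N) = r(node(7,0,6),Q),  p(7,r(Q,node(Q,unit,N))) = p(N,X1).
Decompose q/2: node(6,node(W,7,W),6) = M,  R = q(7,r(W,M)).
Bind M := node(6,node(W,7,W),6); substituting into the one remaining equation that mentions M gives: R = q(7,r(W,node(6,node(W,7,W),6))).
Bind R := q(7,r(W,node(6,node(W,7,W),6))); no other remaining equation mentions R.
Decompose r/2: W = node(7,0,6),  N = Q.
Bind W := node(7,0,6); no other remaining equation mentions W. Substituting into the earlier bindings gives M := node(6,node(node(7,0,6),7,node(7,0,6)),6), R := q(7,r(node(7,0,6),node(6,node(node(7,0,6),7,node(7,0,6)),6))).
Bind N := Q; substituting into the remaining equation gives: p(7,r(Q,node(Q,unit,Q))) = p(Q,X1).
Decompose p/2: 7 = Q,  r(Q,node(Q,unit,Q)) = X1.
Bind Q := 7; substituting into the remaining equation gives: r(7,node(7,unit,7)) = X1. Substituting into the earlier binding gives N := 7.
Bind X1 := r(7,node(7,unit,7)).
MGU = { M -> node(6,node(node(7,0,6),7,node(7,0,6)),6), R -> q(7,r(node(7,0,6),node(6,node(node(7,0,6),7,node(7,0,6)),6))), W -> node(7,0,6), N -> 7, Q -> 7, X1 -> r(7,node(7,unit,7)) }, so R -> q(7,r(node(7,0,6),node(6,node(node(7,0,6),7,node(7,0,6)),6))).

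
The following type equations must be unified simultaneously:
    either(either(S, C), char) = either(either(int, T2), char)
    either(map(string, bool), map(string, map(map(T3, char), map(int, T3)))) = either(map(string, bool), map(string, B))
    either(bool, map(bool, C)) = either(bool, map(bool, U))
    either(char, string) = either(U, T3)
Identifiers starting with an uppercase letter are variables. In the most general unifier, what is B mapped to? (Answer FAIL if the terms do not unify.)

Decompose either/2: either(S, C) = either(int, T2),  char = char.
Decompose either/2: S = int,  C = T2.
Bind S := int; no other remaining equation mentions S.
Bind C := T2; substituting into the one remaining equation that mentions C gives: either(bool, map(bool, T2)) = either(bool, map(bool, U)).
Delete trivial equation char = char.
Decompose either/2: map(string, bool) = map(string, bool),  map(string, map(map(T3, char), map(int, T3))) = map(string, B).
Delete trivial equation map(string, bool) = map(string, bool).
Decompose map/2: string = string,  map(map(T3, char), map(int, T3)) = B.
Delete trivial equation string = string.
Bind B := map(map(T3, char), map(int, T3)); no other remaining equation mentions B.
Decompose either/2: bool = bool,  map(bool, T2) = map(bool, U).
Delete trivial equation bool = bool.
Decompose map/2: bool = bool,  T2 = U.
Delete trivial equation bool = bool.
Bind T2 := U; no other remaining equation mentions T2. Substituting into the earlier binding gives C := U.
Decompose either/2: char = U,  string = T3.
Bind U := char; no other remaining equation mentions U. Substituting into the earlier bindings gives C := char, T2 := char.
Bind T3 := string. Substituting into the earlier binding gives B := map(map(string, char), map(int, string)).
MGU = { S ↦ int, C ↦ char, B ↦ map(map(string, char), map(int, string)), T2 ↦ char, U ↦ char, T3 ↦ string }, so B ↦ map(map(string, char), map(int, string)).

map(map(string, char), map(int, string))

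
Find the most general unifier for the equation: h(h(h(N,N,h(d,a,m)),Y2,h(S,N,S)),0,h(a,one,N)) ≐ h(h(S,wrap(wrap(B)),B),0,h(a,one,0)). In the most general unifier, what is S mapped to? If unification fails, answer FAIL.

Decompose h/3: h(h(N,N,h(d,a,m)),Y2,h(S,N,S)) ≐ h(S,wrap(wrap(B)),B),  0 ≐ 0,  h(a,one,N) ≐ h(a,one,0).
Decompose h/3: h(N,N,h(d,a,m)) ≐ S,  Y2 ≐ wrap(wrap(B)),  h(S,N,S) ≐ B.
Bind S := h(N,N,h(d,a,m)); substituting into the one remaining equation that mentions S gives: h(h(N,N,h(d,a,m)),N,h(N,N,h(d,a,m))) ≐ B.
Bind Y2 := wrap(wrap(B)); no other remaining equation mentions Y2.
Bind B := h(h(N,N,h(d,a,m)),N,h(N,N,h(d,a,m))); no other remaining equation mentions B. Substituting into the earlier binding gives Y2 := wrap(wrap(h(h(N,N,h(d,a,m)),N,h(N,N,h(d,a,m))))).
Delete trivial equation 0 ≐ 0.
Decompose h/3: a ≐ a,  one ≐ one,  N ≐ 0.
Delete trivial equation a ≐ a.
Delete trivial equation one ≐ one.
Bind N := 0. Substituting into the earlier bindings gives S := h(0,0,h(d,a,m)), Y2 := wrap(wrap(h(h(0,0,h(d,a,m)),0,h(0,0,h(d,a,m))))), B := h(h(0,0,h(d,a,m)),0,h(0,0,h(d,a,m))).
MGU = { S := h(0,0,h(d,a,m)), Y2 := wrap(wrap(h(h(0,0,h(d,a,m)),0,h(0,0,h(d,a,m))))), B := h(h(0,0,h(d,a,m)),0,h(0,0,h(d,a,m))), N := 0 }, so S := h(0,0,h(d,a,m)).

h(0,0,h(d,a,m))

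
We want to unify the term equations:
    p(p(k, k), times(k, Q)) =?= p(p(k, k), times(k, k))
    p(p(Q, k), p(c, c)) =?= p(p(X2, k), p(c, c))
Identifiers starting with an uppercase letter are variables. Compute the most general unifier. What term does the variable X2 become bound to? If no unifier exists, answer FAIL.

Decompose p/2: p(k, k) =?= p(k, k),  times(k, Q) =?= times(k, k).
Delete trivial equation p(k, k) =?= p(k, k).
Decompose times/2: k =?= k,  Q =?= k.
Delete trivial equation k =?= k.
Bind Q := k; substituting into the remaining equation gives: p(p(k, k), p(c, c)) =?= p(p(X2, k), p(c, c)).
Decompose p/2: p(k, k) =?= p(X2, k),  p(c, c) =?= p(c, c).
Decompose p/2: k =?= X2,  k =?= k.
Bind X2 := k; no other remaining equation mentions X2.
Delete trivial equation k =?= k.
Delete trivial equation p(c, c) =?= p(c, c).
MGU = { Q := k, X2 := k }, so X2 := k.

k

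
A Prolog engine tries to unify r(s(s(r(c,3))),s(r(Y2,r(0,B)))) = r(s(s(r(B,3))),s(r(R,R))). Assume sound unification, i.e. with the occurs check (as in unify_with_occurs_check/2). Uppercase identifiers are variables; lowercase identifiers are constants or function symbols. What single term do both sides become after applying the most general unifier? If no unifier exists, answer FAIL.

Decompose r/2: s(s(r(c,3))) = s(s(r(B,3))),  s(r(Y2,r(0,B))) = s(r(R,R)).
Decompose s/1: s(r(c,3)) = s(r(B,3)).
Decompose s/1: r(c,3) = r(B,3).
Decompose r/2: c = B,  3 = 3.
Bind B := c; substituting into the one remaining equation that mentions B gives: s(r(Y2,r(0,c))) = s(r(R,R)).
Delete trivial equation 3 = 3.
Decompose s/1: r(Y2,r(0,c)) = r(R,R).
Decompose r/2: Y2 = R,  r(0,c) = R.
Bind Y2 := R; no other remaining equation mentions Y2.
Bind R := r(0,c). Substituting into the earlier binding gives Y2 := r(0,c).
Applying the MGU to either side gives r(s(s(r(c,3))),s(r(r(0,c),r(0,c)))).

r(s(s(r(c,3))),s(r(r(0,c),r(0,c))))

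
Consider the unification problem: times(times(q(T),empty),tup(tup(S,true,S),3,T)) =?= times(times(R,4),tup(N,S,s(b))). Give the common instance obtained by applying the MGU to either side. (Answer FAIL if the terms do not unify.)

Decompose times/2: times(q(T),empty) =?= times(R,4),  tup(tup(S,true,S),3,T) =?= tup(N,S,s(b)).
Decompose times/2: q(T) =?= R,  empty =?= 4.
Bind R := q(T); no other remaining equation mentions R.
Clash: constants empty and 4 differ; no unifier exists.

FAIL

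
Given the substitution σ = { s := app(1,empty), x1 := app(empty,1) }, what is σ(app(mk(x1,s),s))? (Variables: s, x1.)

app(mk(app(empty,1),app(1,empty)),app(1,empty))

Replace each occurrence of s with app(1,empty).
Replace each occurrence of x1 with app(empty,1).
Result: app(mk(app(empty,1),app(1,empty)),app(1,empty)).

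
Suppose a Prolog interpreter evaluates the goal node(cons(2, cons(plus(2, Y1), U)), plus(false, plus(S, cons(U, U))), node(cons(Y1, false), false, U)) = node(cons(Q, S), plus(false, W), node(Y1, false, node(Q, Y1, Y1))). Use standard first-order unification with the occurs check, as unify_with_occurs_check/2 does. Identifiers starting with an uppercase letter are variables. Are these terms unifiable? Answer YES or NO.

NO

Decompose node/3: cons(2, cons(plus(2, Y1), U)) = cons(Q, S),  plus(false, plus(S, cons(U, U))) = plus(false, W),  node(cons(Y1, false), false, U) = node(Y1, false, node(Q, Y1, Y1)).
Decompose cons/2: 2 = Q,  cons(plus(2, Y1), U) = S.
Bind Q := 2; substituting into the one remaining equation that mentions Q gives: node(cons(Y1, false), false, U) = node(Y1, false, node(2, Y1, Y1)).
Bind S := cons(plus(2, Y1), U); substituting into the one remaining equation that mentions S gives: plus(false, plus(cons(plus(2, Y1), U), cons(U, U))) = plus(false, W).
Decompose plus/2: false = false,  plus(cons(plus(2, Y1), U), cons(U, U)) = W.
Delete trivial equation false = false.
Bind W := plus(cons(plus(2, Y1), U), cons(U, U)); no other remaining equation mentions W.
Decompose node/3: cons(Y1, false) = Y1,  false = false,  U = node(2, Y1, Y1).
Occurs check fails: Y1 occurs in cons(Y1, false); the equation Y1 = cons(Y1, false) has no finite solution.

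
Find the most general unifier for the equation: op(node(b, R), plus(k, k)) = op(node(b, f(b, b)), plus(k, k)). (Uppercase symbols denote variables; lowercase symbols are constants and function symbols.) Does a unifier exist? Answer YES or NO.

Decompose op/2: node(b, R) = node(b, f(b, b)),  plus(k, k) = plus(k, k).
Decompose node/2: b = b,  R = f(b, b).
Delete trivial equation b = b.
Bind R := f(b, b); no other remaining equation mentions R.
Delete trivial equation plus(k, k) = plus(k, k).
No equations remain and no clash or occurs-check failure arose, so a unifier exists.

YES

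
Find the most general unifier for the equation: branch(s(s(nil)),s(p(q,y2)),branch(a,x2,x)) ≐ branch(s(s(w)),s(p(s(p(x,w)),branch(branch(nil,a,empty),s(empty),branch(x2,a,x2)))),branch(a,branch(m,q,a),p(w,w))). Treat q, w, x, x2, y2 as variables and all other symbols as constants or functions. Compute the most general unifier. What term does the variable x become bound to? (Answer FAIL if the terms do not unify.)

p(nil,nil)

Decompose branch/3: s(s(nil)) ≐ s(s(w)),  s(p(q,y2)) ≐ s(p(s(p(x,w)),branch(branch(nil,a,empty),s(empty),branch(x2,a,x2)))),  branch(a,x2,x) ≐ branch(a,branch(m,q,a),p(w,w)).
Decompose s/1: s(nil) ≐ s(w).
Decompose s/1: nil ≐ w.
Bind w := nil; substituting into the remaining equations gives: s(p(q,y2)) ≐ s(p(s(p(x,nil)),branch(branch(nil,a,empty),s(empty),branch(x2,a,x2)))),  branch(a,x2,x) ≐ branch(a,branch(m,q,a),p(nil,nil)).
Decompose s/1: p(q,y2) ≐ p(s(p(x,nil)),branch(branch(nil,a,empty),s(empty),branch(x2,a,x2))).
Decompose p/2: q ≐ s(p(x,nil)),  y2 ≐ branch(branch(nil,a,empty),s(empty),branch(x2,a,x2)).
Bind q := s(p(x,nil)); substituting into the one remaining equation that mentions q gives: branch(a,x2,x) ≐ branch(a,branch(m,s(p(x,nil)),a),p(nil,nil)).
Bind y2 := branch(branch(nil,a,empty),s(empty),branch(x2,a,x2)); no other remaining equation mentions y2.
Decompose branch/3: a ≐ a,  x2 ≐ branch(m,s(p(x,nil)),a),  x ≐ p(nil,nil).
Delete trivial equation a ≐ a.
Bind x2 := branch(m,s(p(x,nil)),a); no other remaining equation mentions x2. Substituting into the earlier binding gives y2 := branch(branch(nil,a,empty),s(empty),branch(branch(m,s(p(x,nil)),a),a,branch(m,s(p(x,nil)),a))).
Bind x := p(nil,nil). Substituting into the earlier bindings gives q := s(p(p(nil,nil),nil)), y2 := branch(branch(nil,a,empty),s(empty),branch(branch(m,s(p(p(nil,nil),nil)),a),a,branch(m,s(p(p(nil,nil),nil)),a))), x2 := branch(m,s(p(p(nil,nil),nil)),a).
MGU = { w ↦ nil, q ↦ s(p(p(nil,nil),nil)), y2 ↦ branch(branch(nil,a,empty),s(empty),branch(branch(m,s(p(p(nil,nil),nil)),a),a,branch(m,s(p(p(nil,nil),nil)),a))), x2 ↦ branch(m,s(p(p(nil,nil),nil)),a), x ↦ p(nil,nil) }, so x ↦ p(nil,nil).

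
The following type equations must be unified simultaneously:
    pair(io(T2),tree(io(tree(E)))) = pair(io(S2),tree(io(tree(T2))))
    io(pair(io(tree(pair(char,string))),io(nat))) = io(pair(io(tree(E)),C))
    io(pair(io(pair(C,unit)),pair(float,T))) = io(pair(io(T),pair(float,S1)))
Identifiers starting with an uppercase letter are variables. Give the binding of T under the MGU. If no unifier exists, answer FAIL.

pair(io(nat),unit)

Decompose pair/2: io(T2) = io(S2),  tree(io(tree(E))) = tree(io(tree(T2))).
Decompose io/1: T2 = S2.
Bind T2 := S2; substituting into the one remaining equation that mentions T2 gives: tree(io(tree(E))) = tree(io(tree(S2))).
Decompose tree/1: io(tree(E)) = io(tree(S2)).
Decompose io/1: tree(E) = tree(S2).
Decompose tree/1: E = S2.
Bind E := S2; substituting into the one remaining equation that mentions E gives: io(pair(io(tree(pair(char,string))),io(nat))) = io(pair(io(tree(S2)),C)).
Decompose io/1: pair(io(tree(pair(char,string))),io(nat)) = pair(io(tree(S2)),C).
Decompose pair/2: io(tree(pair(char,string))) = io(tree(S2)),  io(nat) = C.
Decompose io/1: tree(pair(char,string)) = tree(S2).
Decompose tree/1: pair(char,string) = S2.
Bind S2 := pair(char,string); no other remaining equation mentions S2. Substituting into the earlier bindings gives T2 := pair(char,string), E := pair(char,string).
Bind C := io(nat); substituting into the remaining equation gives: io(pair(io(pair(io(nat),unit)),pair(float,T))) = io(pair(io(T),pair(float,S1))).
Decompose io/1: pair(io(pair(io(nat),unit)),pair(float,T)) = pair(io(T),pair(float,S1)).
Decompose pair/2: io(pair(io(nat),unit)) = io(T),  pair(float,T) = pair(float,S1).
Decompose io/1: pair(io(nat),unit) = T.
Bind T := pair(io(nat),unit); substituting into the remaining equation gives: pair(float,pair(io(nat),unit)) = pair(float,S1).
Decompose pair/2: float = float,  pair(io(nat),unit) = S1.
Delete trivial equation float = float.
Bind S1 := pair(io(nat),unit).
MGU = { T2 -> pair(char,string), E -> pair(char,string), S2 -> pair(char,string), C -> io(nat), T -> pair(io(nat),unit), S1 -> pair(io(nat),unit) }, so T -> pair(io(nat),unit).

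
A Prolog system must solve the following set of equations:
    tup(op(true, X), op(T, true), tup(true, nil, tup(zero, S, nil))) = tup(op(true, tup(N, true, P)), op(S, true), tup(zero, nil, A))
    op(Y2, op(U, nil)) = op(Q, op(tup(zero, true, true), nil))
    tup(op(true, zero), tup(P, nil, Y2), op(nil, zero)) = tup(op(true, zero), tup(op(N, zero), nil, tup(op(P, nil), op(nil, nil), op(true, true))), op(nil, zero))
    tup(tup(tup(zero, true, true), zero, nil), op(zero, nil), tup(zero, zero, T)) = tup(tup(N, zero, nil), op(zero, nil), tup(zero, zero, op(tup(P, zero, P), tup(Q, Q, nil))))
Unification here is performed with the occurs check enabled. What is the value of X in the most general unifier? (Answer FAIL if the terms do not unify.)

FAIL

Decompose tup/3: op(true, X) = op(true, tup(N, true, P)),  op(T, true) = op(S, true),  tup(true, nil, tup(zero, S, nil)) = tup(zero, nil, A).
Decompose op/2: true = true,  X = tup(N, true, P).
Delete trivial equation true = true.
Bind X := tup(N, true, P); no other remaining equation mentions X.
Decompose op/2: T = S,  true = true.
Bind T := S; substituting into the one remaining equation that mentions T gives: tup(tup(tup(zero, true, true), zero, nil), op(zero, nil), tup(zero, zero, S)) = tup(tup(N, zero, nil), op(zero, nil), tup(zero, zero, op(tup(P, zero, P), tup(Q, Q, nil)))).
Delete trivial equation true = true.
Decompose tup/3: true = zero,  nil = nil,  tup(zero, S, nil) = A.
Clash: constants true and zero differ; no unifier exists.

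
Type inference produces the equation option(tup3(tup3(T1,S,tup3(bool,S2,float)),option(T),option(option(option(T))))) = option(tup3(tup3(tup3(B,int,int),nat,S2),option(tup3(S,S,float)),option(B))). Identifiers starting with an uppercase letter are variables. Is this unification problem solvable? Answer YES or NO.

Decompose option/1: tup3(tup3(T1,S,tup3(bool,S2,float)),option(T),option(option(option(T)))) = tup3(tup3(tup3(B,int,int),nat,S2),option(tup3(S,S,float)),option(B)).
Decompose tup3/3: tup3(T1,S,tup3(bool,S2,float)) = tup3(tup3(B,int,int),nat,S2),  option(T) = option(tup3(S,S,float)),  option(option(option(T))) = option(B).
Decompose tup3/3: T1 = tup3(B,int,int),  S = nat,  tup3(bool,S2,float) = S2.
Bind T1 := tup3(B,int,int); no other remaining equation mentions T1.
Bind S := nat; substituting into the one remaining equation that mentions S gives: option(T) = option(tup3(nat,nat,float)).
Occurs check fails: S2 occurs in tup3(bool,S2,float); the equation S2 = tup3(bool,S2,float) has no finite solution.

NO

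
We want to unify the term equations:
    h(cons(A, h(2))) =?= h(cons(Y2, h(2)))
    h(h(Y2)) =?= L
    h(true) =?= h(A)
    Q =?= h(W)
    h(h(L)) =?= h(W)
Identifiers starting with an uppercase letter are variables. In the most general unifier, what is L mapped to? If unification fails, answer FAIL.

Decompose h/1: cons(A, h(2)) =?= cons(Y2, h(2)).
Decompose cons/2: A =?= Y2,  h(2) =?= h(2).
Bind A := Y2; substituting into the one remaining equation that mentions A gives: h(true) =?= h(Y2).
Delete trivial equation h(2) =?= h(2).
Bind L := h(h(Y2)); substituting into the one remaining equation that mentions L gives: h(h(h(h(Y2)))) =?= h(W).
Decompose h/1: true =?= Y2.
Bind Y2 := true; substituting into the one remaining equation that mentions Y2 gives: h(h(h(h(true)))) =?= h(W). Substituting into the earlier bindings gives A := true, L := h(h(true)).
Bind Q := h(W); no other remaining equation mentions Q.
Decompose h/1: h(h(h(true))) =?= W.
Bind W := h(h(h(true))). Substituting into the earlier binding gives Q := h(h(h(h(true)))).
MGU = { A -> true, L -> h(h(true)), Y2 -> true, Q -> h(h(h(h(true)))), W -> h(h(h(true))) }, so L -> h(h(true)).

h(h(true))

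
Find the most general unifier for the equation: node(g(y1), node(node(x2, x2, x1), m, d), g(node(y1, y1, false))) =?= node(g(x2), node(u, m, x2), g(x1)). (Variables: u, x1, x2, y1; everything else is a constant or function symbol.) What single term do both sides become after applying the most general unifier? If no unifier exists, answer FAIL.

node(g(d), node(node(d, d, node(d, d, false)), m, d), g(node(d, d, false)))

Decompose node/3: g(y1) =?= g(x2),  node(node(x2, x2, x1), m, d) =?= node(u, m, x2),  g(node(y1, y1, false)) =?= g(x1).
Decompose g/1: y1 =?= x2.
Bind y1 := x2; substituting into the one remaining equation that mentions y1 gives: g(node(x2, x2, false)) =?= g(x1).
Decompose node/3: node(x2, x2, x1) =?= u,  m =?= m,  d =?= x2.
Bind u := node(x2, x2, x1); no other remaining equation mentions u.
Delete trivial equation m =?= m.
Bind x2 := d; substituting into the remaining equation gives: g(node(d, d, false)) =?= g(x1). Substituting into the earlier bindings gives y1 := d, u := node(d, d, x1).
Decompose g/1: node(d, d, false) =?= x1.
Bind x1 := node(d, d, false). Substituting into the earlier binding gives u := node(d, d, node(d, d, false)).
Applying the MGU to either side gives node(g(d), node(node(d, d, node(d, d, false)), m, d), g(node(d, d, false))).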